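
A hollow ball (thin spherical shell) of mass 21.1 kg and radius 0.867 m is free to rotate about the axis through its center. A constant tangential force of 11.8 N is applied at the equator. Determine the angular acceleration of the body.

I = (2/3)MR² = (2/3)(21.1)(0.867)² = 10.57 kg·m².
τ = F R = (11.8)(0.867) = 10.23 N·m.
From τ = Iα: α = 10.23/10.57 = 0.9675 rad/s².

α ≈ 0.968 rad/s²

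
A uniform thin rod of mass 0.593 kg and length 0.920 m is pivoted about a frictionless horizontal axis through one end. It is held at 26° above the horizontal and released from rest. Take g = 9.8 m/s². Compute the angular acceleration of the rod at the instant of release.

About the pivot, I = (1/3)ML² = (1/3)(0.593)(0.920)² = 0.1673 kg·m².
The weight acts at the center, a distance L/2 = 0.4600 m from the pivot; τ = Mg(L/2) cos 26° = 2.403 N·m.
α = τ/I = 2.403/0.1673 = 14.36 rad/s².

α ≈ 14.4 rad/s²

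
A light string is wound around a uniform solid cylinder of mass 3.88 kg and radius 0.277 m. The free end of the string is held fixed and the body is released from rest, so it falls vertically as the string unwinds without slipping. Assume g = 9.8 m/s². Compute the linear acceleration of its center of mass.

Translation: Mg − T = Ma. Rotation about the center: TR = Iα with I = ½MR².
With a = αR: T = (I/R²)a = (1/2)M a, so Mg = (1 + 0.5000)Ma.
a = g/(1 + 0.5000) = 9.8/1.500 = 6.533 m/s².

a ≈ 6.53 m/s²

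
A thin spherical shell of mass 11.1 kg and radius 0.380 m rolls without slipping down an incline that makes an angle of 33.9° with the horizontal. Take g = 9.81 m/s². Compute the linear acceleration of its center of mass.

a ≈ 3.28 m/s²

Translation along the incline: Mg sinθ − f = Ma.
Rotation about the center: fR = Iα with I = (2/3)MR². No-slip gives a = αR, so f = (I/R²)a = (2/3)M a.
Substituting: Mg sinθ = (1 + 0.6667)Ma, so a = g sinθ/(1 + 0.6667) = (9.81) sin 33.9° / 1.667 = 3.283 m/s².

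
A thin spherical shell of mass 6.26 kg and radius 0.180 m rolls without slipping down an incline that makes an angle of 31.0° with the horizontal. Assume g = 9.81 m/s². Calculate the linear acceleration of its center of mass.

Translation along the incline: Mg sinθ − f = Ma.
Rotation about the center: fR = Iα with I = (2/3)MR². No-slip gives a = αR, so f = (I/R²)a = (2/3)M a.
Substituting: Mg sinθ = (1 + 0.6667)Ma, so a = g sinθ/(1 + 0.6667) = (9.81) sin 31.0° / 1.667 = 3.032 m/s².

a ≈ 3.03 m/s²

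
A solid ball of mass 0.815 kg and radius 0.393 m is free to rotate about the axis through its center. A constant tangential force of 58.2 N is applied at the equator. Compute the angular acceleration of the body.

α ≈ 454 rad/s²

I = (2/5)MR² = (2/5)(0.815)(0.393)² = 0.05035 kg·m².
τ = F R = (58.2)(0.393) = 22.87 N·m.
Newton's second law for rotation, τ = Iα, gives α = τ/I = 22.87/0.05035 = 454.3 rad/s².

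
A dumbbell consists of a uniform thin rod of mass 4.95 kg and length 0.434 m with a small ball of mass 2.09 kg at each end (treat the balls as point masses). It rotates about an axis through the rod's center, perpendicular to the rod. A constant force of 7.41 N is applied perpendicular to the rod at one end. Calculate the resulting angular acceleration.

α ≈ 5.86 rad/s²

I_rod = (1/12)ML² = (1/12)(4.95)(0.434)² = 0.07770 kg·m².
I_balls = 2·m·(L/2)² = 2(2.09)(0.2170)² = 0.1968 kg·m².
Total I = 0.2745 kg·m².
τ = F·(L/2) = (7.41)(0.217) = 1.608 N·m.
α = τ/I = 1.608/0.2745 = 5.857 rad/s².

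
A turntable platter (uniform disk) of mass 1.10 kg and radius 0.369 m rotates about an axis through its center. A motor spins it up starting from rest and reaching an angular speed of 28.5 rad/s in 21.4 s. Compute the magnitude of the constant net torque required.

I = ½MR² = (1/2)(1.10)(0.369)² = 0.07489 kg·m².
α = Δω/Δt = (28.5 − 0)/21.4 = 1.332 rad/s².
τ = Iα = (0.07489)(1.332) = 0.09973 N·m.

τ ≈ 0.0997 N·m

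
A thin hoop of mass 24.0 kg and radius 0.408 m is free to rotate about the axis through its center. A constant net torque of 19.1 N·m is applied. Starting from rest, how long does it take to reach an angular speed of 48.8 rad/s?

t ≈ 10.2 s

I = MR² = (24.0)(0.408)² = 3.995 kg·m².
α = τ/I = 19.1/3.995 = 4.781 rad/s².
ω = αt ⇒ t = ω/α = 48.8/4.781 = 10.21 s.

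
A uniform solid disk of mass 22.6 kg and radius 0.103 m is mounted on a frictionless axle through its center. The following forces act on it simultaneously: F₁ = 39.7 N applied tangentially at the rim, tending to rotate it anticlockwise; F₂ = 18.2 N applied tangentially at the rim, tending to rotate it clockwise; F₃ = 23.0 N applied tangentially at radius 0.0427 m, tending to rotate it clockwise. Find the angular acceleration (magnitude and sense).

I = ½MR² = (1/2)(22.6)(0.103)² = 0.1199 kg·m².
Taking anticlockwise as positive: τ₁ = +(39.7)(0.103) = +4.089 N·m; τ₂ = −(18.2)(0.103) = −1.875 N·m; τ₃ = −(23.0)(0.0427) = −0.9821 N·m.
Net torque τ = 1.232 N·m.
α = τ/I = 1.232/0.1199 = 10.28 rad/s².

α ≈ 10.3 rad/s², anticlockwise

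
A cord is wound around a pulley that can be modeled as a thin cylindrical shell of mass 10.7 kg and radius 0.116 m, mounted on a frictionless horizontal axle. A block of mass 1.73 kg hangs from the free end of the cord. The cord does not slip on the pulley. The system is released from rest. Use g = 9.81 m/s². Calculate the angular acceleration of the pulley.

α ≈ 11.8 rad/s²

I = MR² = (10.7)(0.116)² = 0.1440 kg·m².
Block: mg − T = ma. Pulley: TR = Iα. No-slip: a = αR, so T = (I/R²)a = 10.70·a.
Then mg = (m + 10.70)a, so a = (1.73)(9.81)/(1.73 + 10.70) = 1.365 m/s².
α = a/R = 1.365/0.116 = 11.77 rad/s².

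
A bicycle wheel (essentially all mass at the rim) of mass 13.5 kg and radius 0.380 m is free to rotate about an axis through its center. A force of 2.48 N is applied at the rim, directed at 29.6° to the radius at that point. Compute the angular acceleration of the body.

I = MR² = (13.5)(0.380)² = 1.949 kg·m².
Only the tangential component produces torque: τ = F R sinθ = (2.48)(0.380) sin 29.6° = 0.4655 N·m.
From τ = Iα: α = 0.4655/1.949 = 0.2388 rad/s².

α ≈ 0.239 rad/s²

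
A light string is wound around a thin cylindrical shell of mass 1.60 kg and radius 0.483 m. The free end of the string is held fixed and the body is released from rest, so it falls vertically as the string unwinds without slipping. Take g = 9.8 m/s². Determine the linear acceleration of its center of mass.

Translation: Mg − T = Ma. Rotation about the center: TR = Iα with I = MR².
With a = αR: T = (I/R²)a = M a, so Mg = (1 + 1.000)Ma.
a = g/(1 + 1.000) = 9.8/2.000 = 4.900 m/s².

a ≈ 4.90 m/s²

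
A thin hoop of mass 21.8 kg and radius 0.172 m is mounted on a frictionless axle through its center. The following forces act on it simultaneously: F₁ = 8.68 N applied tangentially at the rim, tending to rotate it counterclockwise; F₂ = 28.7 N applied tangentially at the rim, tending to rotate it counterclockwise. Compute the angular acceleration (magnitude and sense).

α ≈ 9.97 rad/s², counterclockwise

I = MR² = (21.8)(0.172)² = 0.6449 kg·m².
Taking counterclockwise as positive: τ₁ = +(8.68)(0.172) = +1.493 N·m; τ₂ = +(28.7)(0.172) = +4.936 N·m.
Net torque τ = 6.429 N·m.
α = τ/I = 6.429/0.6449 = 9.969 rad/s².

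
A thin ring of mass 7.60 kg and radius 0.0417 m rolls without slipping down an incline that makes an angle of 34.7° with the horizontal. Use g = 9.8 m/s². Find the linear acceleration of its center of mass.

a ≈ 2.79 m/s²

Translation along the incline: Mg sinθ − f = Ma.
Rotation about the center: fR = Iα with I = MR². No-slip gives a = αR, so f = (I/R²)a = M a.
Substituting: Mg sinθ = (1 + 1.000)Ma, so a = g sinθ/(1 + 1.000) = (9.8) sin 34.7° / 2.000 = 2.789 m/s².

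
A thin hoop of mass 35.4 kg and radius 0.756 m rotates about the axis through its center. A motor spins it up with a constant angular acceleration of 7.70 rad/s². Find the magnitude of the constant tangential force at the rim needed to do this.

I = MR² = (35.4)(0.756)² = 20.23 kg·m².
The required torque is τ = Iα = (20.23)(7.700) = 155.8 N·m.
A tangential force at the rim gives τ = FR, so F = τ/R = 155.8/0.756 = 206.1 N.

F ≈ 206 N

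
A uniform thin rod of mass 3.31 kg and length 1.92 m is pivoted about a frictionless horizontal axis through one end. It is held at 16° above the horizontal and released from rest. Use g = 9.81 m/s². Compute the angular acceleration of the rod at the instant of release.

About the pivot, I = (1/3)ML² = (1/3)(3.31)(1.92)² = 4.067 kg·m².
The weight acts at the center, a distance L/2 = 0.9600 m from the pivot; τ = Mg(L/2) cos 16° = 29.96 N·m.
α = τ/I = 29.96/4.067 = 7.367 rad/s².

α ≈ 7.37 rad/s²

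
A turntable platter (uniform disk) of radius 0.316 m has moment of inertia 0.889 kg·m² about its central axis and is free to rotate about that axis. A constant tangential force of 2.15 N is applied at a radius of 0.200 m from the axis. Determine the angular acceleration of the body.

α ≈ 0.484 rad/s²

τ = F·r = (2.15)(0.200) = 0.4300 N·m.
Newton's second law for rotation, τ = Iα, gives α = τ/I = 0.4300/0.8890 = 0.4837 rad/s².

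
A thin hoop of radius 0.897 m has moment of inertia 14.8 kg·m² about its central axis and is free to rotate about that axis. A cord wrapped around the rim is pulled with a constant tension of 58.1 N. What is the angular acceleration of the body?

τ = F R = (58.1)(0.897) = 52.12 N·m.
From τ = Iα: α = 52.12/14.80 = 3.521 rad/s².

α ≈ 3.52 rad/s²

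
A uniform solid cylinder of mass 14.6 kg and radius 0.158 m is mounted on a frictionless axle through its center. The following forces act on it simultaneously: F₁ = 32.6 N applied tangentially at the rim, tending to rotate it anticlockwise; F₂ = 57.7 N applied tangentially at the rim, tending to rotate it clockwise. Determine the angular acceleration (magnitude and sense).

α ≈ 21.8 rad/s², clockwise

I = ½MR² = (1/2)(14.6)(0.158)² = 0.1822 kg·m².
Taking anticlockwise as positive: τ₁ = +(32.6)(0.158) = +5.151 N·m; τ₂ = −(57.7)(0.158) = −9.117 N·m.
Net torque τ = -3.966 N·m.
α = τ/I = -3.966/0.1822 = -21.76 rad/s².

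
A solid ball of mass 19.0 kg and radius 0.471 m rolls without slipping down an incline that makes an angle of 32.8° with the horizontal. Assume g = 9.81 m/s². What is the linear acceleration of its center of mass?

a ≈ 3.80 m/s²

Translation along the incline: Mg sinθ − f = Ma.
Rotation about the center: fR = Iα with I = (2/5)MR². No-slip gives a = αR, so f = (I/R²)a = (2/5)M a.
Substituting: Mg sinθ = (1 + 0.4000)Ma, so a = g sinθ/(1 + 0.4000) = (9.81) sin 32.8° / 1.400 = 3.796 m/s².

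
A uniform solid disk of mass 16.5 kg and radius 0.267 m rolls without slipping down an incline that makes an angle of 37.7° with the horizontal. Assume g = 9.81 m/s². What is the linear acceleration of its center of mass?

a ≈ 4.00 m/s²

Translation along the incline: Mg sinθ − f = Ma.
Rotation about the center: fR = Iα with I = ½MR². No-slip gives a = αR, so f = (I/R²)a = (1/2)M a.
Substituting: Mg sinθ = (1 + 0.5000)Ma, so a = g sinθ/(1 + 0.5000) = (9.81) sin 37.7° / 1.500 = 3.999 m/s².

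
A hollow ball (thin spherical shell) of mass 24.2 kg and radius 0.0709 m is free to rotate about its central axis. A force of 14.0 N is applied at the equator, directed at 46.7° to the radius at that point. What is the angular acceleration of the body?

α ≈ 8.91 rad/s²

I = (2/3)MR² = (2/3)(24.2)(0.0709)² = 0.08110 kg·m².
Only the tangential component produces torque: τ = F R sinθ = (14.0)(0.0709) sin 46.7° = 0.7224 N·m.
Newton's second law for rotation, τ = Iα, gives α = τ/I = 0.7224/0.08110 = 8.907 rad/s².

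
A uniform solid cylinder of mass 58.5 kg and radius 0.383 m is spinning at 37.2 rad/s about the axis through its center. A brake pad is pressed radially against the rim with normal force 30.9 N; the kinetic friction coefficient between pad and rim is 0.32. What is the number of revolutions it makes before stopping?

I = ½MR² = (1/2)(58.5)(0.383)² = 4.291 kg·m².
Friction force f = μN = (0.32)(30.9) = 9.888 N at the rim; torque magnitude τ = fR = 3.787 N·m, opposing ω.
|α| = τ/I = 3.787/4.291 = 0.8826 rad/s² (deceleration).
ω² = ω₀² − 2|α|θ with ω = 0 ⇒ θ = ω₀²/(2|α|) = 783.9 rad = 124.8 rev.

≈ 125 revolutions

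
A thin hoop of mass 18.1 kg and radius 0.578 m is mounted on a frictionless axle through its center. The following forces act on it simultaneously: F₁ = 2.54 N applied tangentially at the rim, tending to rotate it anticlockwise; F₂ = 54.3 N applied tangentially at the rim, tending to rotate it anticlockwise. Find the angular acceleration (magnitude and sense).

I = MR² = (18.1)(0.578)² = 6.047 kg·m².
Taking anticlockwise as positive: τ₁ = +(2.54)(0.578) = +1.468 N·m; τ₂ = +(54.3)(0.578) = +31.39 N·m.
Net torque τ = 32.85 N·m.
α = τ/I = 32.85/6.047 = 5.433 rad/s².

α ≈ 5.43 rad/s², anticlockwise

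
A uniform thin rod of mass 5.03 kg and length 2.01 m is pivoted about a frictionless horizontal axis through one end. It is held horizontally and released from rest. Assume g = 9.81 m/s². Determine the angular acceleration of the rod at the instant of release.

About the pivot, I = (1/3)ML² = (1/3)(5.03)(2.01)² = 6.774 kg·m².
The weight acts at the center, a distance L/2 = 1.005 m from the pivot; τ = Mg(L/2) = 49.59 N·m.
α = τ/I = 49.59/6.774 = 7.321 rad/s².

α ≈ 7.32 rad/s²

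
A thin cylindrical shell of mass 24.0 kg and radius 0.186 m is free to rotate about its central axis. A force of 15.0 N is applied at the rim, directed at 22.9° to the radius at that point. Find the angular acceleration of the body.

α ≈ 1.31 rad/s²

I = MR² = (24.0)(0.186)² = 0.8303 kg·m².
Only the tangential component produces torque: τ = F R sinθ = (15.0)(0.186) sin 22.9° = 1.086 N·m.
From τ = Iα: α = 1.086/0.8303 = 1.308 rad/s².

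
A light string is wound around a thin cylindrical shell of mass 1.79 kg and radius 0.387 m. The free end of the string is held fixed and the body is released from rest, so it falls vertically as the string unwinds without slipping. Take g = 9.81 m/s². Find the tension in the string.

Translation: Mg − T = Ma. Rotation about the center: TR = Iα with I = MR².
With a = αR: T = (I/R²)a = M a, so Mg = (1 + 1.000)Ma.
a = g/(1 + 1.000) = 9.81/2.000 = 4.905 m/s².
T = 1.000·M·a = (1.000)(1.79)(4.905) = 8.780 N.

T ≈ 8.78 N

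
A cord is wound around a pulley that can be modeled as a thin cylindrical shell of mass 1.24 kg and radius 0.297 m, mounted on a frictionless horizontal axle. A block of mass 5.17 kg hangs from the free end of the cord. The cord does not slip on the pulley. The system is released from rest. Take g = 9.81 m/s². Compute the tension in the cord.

T ≈ 9.81 N

I = MR² = (1.24)(0.297)² = 0.1094 kg·m².
Block: mg − T = ma. Pulley: TR = Iα. No-slip: a = αR, so T = (I/R²)a = 1.240·a.
Then mg = (m + 1.240)a, so a = (5.17)(9.81)/(5.17 + 1.240) = 7.912 m/s².
T = 1.240·a = 9.811 N.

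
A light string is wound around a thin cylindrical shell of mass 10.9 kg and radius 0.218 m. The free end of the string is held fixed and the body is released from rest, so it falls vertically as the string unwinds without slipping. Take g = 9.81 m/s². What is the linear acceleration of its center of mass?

Translation: Mg − T = Ma. Rotation about the center: TR = Iα with I = MR².
With a = αR: T = (I/R²)a = M a, so Mg = (1 + 1.000)Ma.
a = g/(1 + 1.000) = 9.81/2.000 = 4.905 m/s².

a ≈ 4.91 m/s²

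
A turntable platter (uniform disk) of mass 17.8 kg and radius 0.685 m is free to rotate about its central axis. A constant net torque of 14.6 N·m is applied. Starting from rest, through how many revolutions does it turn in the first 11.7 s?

I = ½MR² = (1/2)(17.8)(0.685)² = 4.176 kg·m².
α = τ/I = 14.6/4.176 = 3.496 rad/s².
θ = ½αt² = ½(3.496)(11.7)² = 239.3 rad.
Revolutions = θ/(2π) = 38.08.

≈ 38.1 revolutions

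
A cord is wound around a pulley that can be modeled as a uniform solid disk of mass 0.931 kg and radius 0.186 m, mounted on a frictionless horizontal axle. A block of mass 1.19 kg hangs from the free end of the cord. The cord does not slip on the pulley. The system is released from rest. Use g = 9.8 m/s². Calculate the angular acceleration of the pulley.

I = ½MR² = (1/2)(0.931)(0.186)² = 0.01610 kg·m².
Block: mg − T = ma. Pulley: TR = Iα. No-slip: a = αR, so T = (I/R²)a = 0.4655·a.
Then mg = (m + 0.4655)a, so a = (1.19)(9.8)/(1.19 + 0.4655) = 7.044 m/s².
α = a/R = 7.044/0.186 = 37.87 rad/s².

α ≈ 37.9 rad/s²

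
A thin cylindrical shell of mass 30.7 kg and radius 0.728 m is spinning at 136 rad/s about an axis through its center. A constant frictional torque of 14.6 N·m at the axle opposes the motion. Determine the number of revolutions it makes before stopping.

≈ 1640 revolutions

I = MR² = (30.7)(0.728)² = 16.27 kg·m².
The net torque has magnitude 14.6 N·m, opposing ω.
|α| = τ/I = 14.60/16.27 = 0.8973 rad/s² (deceleration).
ω² = ω₀² − 2|α|θ with ω = 0 ⇒ θ = ω₀²/(2|α|) = 10310 rad = 1640 rev.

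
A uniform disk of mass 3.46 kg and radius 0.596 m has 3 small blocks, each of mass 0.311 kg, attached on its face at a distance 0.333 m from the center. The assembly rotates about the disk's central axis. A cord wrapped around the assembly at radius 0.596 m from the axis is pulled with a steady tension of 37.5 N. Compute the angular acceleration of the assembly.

α ≈ 31.1 rad/s²

I_disk = ½MR² = ½(3.46)(0.596)² = 0.6145 kg·m².
I_blocks = 3·m·r² = 3(0.311)(0.333)² = 0.1035 kg·m².
Total I = 0.7180 kg·m².
τ = F r = (37.5)(0.596) = 22.35 N·m.
α = τ/I = 22.35/0.7180 = 31.13 rad/s².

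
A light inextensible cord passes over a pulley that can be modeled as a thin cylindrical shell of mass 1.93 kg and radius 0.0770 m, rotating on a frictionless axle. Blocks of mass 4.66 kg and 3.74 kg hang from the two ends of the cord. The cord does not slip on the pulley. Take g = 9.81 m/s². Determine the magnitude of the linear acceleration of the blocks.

I = MR² = (1.93)(0.0770)² = 0.01144 kg·m².
Heavier block: m₁g − T₁ = m₁a. Lighter block: T₂ − m₂g = m₂a.
Pulley: (T₁ − T₂)R = Iα = I(a/R), so T₁ − T₂ = (I/R²)a = 1·M_p a = 1.930·a.
Adding the three: (m₁ − m₂)g = (m₁ + m₂ + 1.930)a, so a = (4.66 − 3.74)(9.81)/(4.66 + 3.74 + 1.930) = 0.8737 m/s².

a ≈ 0.874 m/s²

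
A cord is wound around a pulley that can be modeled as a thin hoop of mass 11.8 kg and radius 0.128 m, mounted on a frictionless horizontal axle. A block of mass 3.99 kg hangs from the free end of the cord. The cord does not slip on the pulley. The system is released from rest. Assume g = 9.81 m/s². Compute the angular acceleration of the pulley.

α ≈ 19.4 rad/s²

I = MR² = (11.8)(0.128)² = 0.1933 kg·m².
Block: mg − T = ma. Pulley: TR = Iα. No-slip: a = αR, so T = (I/R²)a = 11.80·a.
Then mg = (m + 11.80)a, so a = (3.99)(9.81)/(3.99 + 11.80) = 2.479 m/s².
α = a/R = 2.479/0.128 = 19.37 rad/s².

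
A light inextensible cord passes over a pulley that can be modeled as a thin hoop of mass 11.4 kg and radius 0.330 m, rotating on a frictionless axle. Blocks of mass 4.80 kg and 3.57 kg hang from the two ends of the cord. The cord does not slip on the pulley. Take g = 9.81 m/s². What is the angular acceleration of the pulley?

I = MR² = (11.4)(0.330)² = 1.241 kg·m².
Heavier block: m₁g − T₁ = m₁a. Lighter block: T₂ − m₂g = m₂a.
Pulley: (T₁ − T₂)R = Iα = I(a/R), so T₁ − T₂ = (I/R²)a = 1·M_p a = 11.40·a.
Adding the three: (m₁ − m₂)g = (m₁ + m₂ + 11.40)a, so a = (4.80 − 3.57)(9.81)/(4.80 + 3.57 + 11.40) = 0.6103 m/s².
α = a/R = 0.6103/0.330 = 1.849 rad/s².

α ≈ 1.85 rad/s²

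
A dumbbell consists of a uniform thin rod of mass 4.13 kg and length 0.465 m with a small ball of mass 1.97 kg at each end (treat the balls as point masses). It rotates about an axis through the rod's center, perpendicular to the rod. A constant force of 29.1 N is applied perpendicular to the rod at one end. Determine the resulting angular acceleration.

α ≈ 23.5 rad/s²

I_rod = (1/12)ML² = (1/12)(4.13)(0.465)² = 0.07442 kg·m².
I_balls = 2·m·(L/2)² = 2(1.97)(0.2325)² = 0.2130 kg·m².
Total I = 0.2874 kg·m².
τ = F·(L/2) = (29.1)(0.233) = 6.766 N·m.
α = τ/I = 6.766/0.2874 = 23.54 rad/s².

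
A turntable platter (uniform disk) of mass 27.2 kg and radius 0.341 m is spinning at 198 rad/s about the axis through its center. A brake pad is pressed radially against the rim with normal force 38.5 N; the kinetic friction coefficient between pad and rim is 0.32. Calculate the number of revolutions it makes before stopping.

≈ 1170 revolutions

I = ½MR² = (1/2)(27.2)(0.341)² = 1.581 kg·m².
Friction force f = μN = (0.32)(38.5) = 12.32 N at the rim; torque magnitude τ = fR = 4.201 N·m, opposing ω.
|α| = τ/I = 4.201/1.581 = 2.657 rad/s² (deceleration).
ω² = ω₀² − 2|α|θ with ω = 0 ⇒ θ = ω₀²/(2|α|) = 7379 rad = 1174 rev.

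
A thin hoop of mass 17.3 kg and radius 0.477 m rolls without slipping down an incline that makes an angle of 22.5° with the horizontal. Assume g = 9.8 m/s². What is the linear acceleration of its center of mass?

a ≈ 1.88 m/s²

Translation along the incline: Mg sinθ − f = Ma.
Rotation about the center: fR = Iα with I = MR². No-slip gives a = αR, so f = (I/R²)a = M a.
Substituting: Mg sinθ = (1 + 1.000)Ma, so a = g sinθ/(1 + 1.000) = (9.8) sin 22.5° / 2.000 = 1.875 m/s².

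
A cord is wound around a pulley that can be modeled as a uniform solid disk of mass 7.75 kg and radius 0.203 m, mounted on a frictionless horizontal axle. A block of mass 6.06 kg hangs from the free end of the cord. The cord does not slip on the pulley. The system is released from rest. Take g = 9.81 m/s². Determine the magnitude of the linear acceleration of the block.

I = ½MR² = (1/2)(7.75)(0.203)² = 0.1597 kg·m².
Block: mg − T = ma. Pulley: TR = Iα. No-slip: a = αR, so T = (I/R²)a = 3.875·a.
Then mg = (m + 3.875)a, so a = (6.06)(9.81)/(6.06 + 3.875) = 5.984 m/s².

a ≈ 5.98 m/s²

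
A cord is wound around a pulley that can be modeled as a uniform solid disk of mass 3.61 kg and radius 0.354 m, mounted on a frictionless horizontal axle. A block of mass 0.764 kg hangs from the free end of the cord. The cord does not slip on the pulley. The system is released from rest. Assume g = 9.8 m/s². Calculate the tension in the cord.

I = ½MR² = (1/2)(3.61)(0.354)² = 0.2262 kg·m².
Block: mg − T = ma. Pulley: TR = Iα. No-slip: a = αR, so T = (I/R²)a = 1.805·a.
Then mg = (m + 1.805)a, so a = (0.764)(9.8)/(0.764 + 1.805) = 2.914 m/s².
T = 1.805·a = 5.261 N.

T ≈ 5.26 N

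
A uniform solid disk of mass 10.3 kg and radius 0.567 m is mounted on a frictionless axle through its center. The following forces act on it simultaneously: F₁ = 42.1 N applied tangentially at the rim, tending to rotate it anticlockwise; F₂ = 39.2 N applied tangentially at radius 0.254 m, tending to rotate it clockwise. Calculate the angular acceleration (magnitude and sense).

I = ½MR² = (1/2)(10.3)(0.567)² = 1.656 kg·m².
Taking anticlockwise as positive: τ₁ = +(42.1)(0.567) = +23.87 N·m; τ₂ = −(39.2)(0.254) = −9.957 N·m.
Net torque τ = 13.91 N·m.
α = τ/I = 13.91/1.656 = 8.404 rad/s².

α ≈ 8.40 rad/s², anticlockwise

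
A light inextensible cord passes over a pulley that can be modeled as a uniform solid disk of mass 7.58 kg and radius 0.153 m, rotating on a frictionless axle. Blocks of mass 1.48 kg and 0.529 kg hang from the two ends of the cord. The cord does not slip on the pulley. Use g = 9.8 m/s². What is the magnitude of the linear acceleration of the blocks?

a ≈ 1.61 m/s²

I = ½MR² = (1/2)(7.58)(0.153)² = 0.08872 kg·m².
Heavier block: m₁g − T₁ = m₁a. Lighter block: T₂ − m₂g = m₂a.
Pulley: (T₁ − T₂)R = Iα = I(a/R), so T₁ − T₂ = (I/R²)a = (1/2)M_p a = 3.790·a.
Adding the three: (m₁ − m₂)g = (m₁ + m₂ + 3.790)a, so a = (1.48 − 0.529)(9.8)/(1.48 + 0.529 + 3.790) = 1.607 m/s².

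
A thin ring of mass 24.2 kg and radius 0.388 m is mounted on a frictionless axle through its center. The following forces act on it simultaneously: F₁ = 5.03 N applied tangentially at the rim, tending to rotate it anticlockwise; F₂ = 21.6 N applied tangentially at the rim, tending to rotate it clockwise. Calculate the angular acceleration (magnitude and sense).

α ≈ 1.76 rad/s², clockwise

I = MR² = (24.2)(0.388)² = 3.643 kg·m².
Taking anticlockwise as positive: τ₁ = +(5.03)(0.388) = +1.952 N·m; τ₂ = −(21.6)(0.388) = −8.381 N·m.
Net torque τ = -6.429 N·m.
α = τ/I = -6.429/3.643 = -1.765 rad/s².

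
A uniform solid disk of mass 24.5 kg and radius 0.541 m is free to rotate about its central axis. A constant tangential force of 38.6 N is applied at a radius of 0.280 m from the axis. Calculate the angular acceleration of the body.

I = ½MR² = (1/2)(24.5)(0.541)² = 3.585 kg·m².
τ = F·r = (38.6)(0.280) = 10.81 N·m.
Newton's second law for rotation, τ = Iα, gives α = τ/I = 10.81/3.585 = 3.014 rad/s².

α ≈ 3.01 rad/s²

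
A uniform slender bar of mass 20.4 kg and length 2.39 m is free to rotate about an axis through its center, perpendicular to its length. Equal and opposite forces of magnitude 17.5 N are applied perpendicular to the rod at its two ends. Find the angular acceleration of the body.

I = (1/12)ML² = (1/12)(20.4)(2.39)² = 9.711 kg·m².
The couple gives τ = F·(L/2) + F·(L/2) = F L = (17.5)(2.39) = 41.83 N·m.
From τ = Iα: α = 41.83/9.711 = 4.307 rad/s².

α ≈ 4.31 rad/s²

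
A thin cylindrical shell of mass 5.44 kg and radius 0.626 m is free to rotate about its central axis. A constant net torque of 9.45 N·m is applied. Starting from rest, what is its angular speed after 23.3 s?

ω ≈ 103 rad/s

I = MR² = (5.44)(0.626)² = 2.132 kg·m².
α = τ/I = 9.45/2.132 = 4.433 rad/s².
ω = ω₀ + αt = 0 + (4.433)(23.3) = 103.3 rad/s.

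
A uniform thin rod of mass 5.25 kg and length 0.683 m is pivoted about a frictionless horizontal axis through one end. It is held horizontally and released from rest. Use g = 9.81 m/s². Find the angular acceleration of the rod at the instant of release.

About the pivot, I = (1/3)ML² = (1/3)(5.25)(0.683)² = 0.8164 kg·m².
The weight acts at the center, a distance L/2 = 0.3415 m from the pivot; τ = Mg(L/2) = 17.59 N·m.
α = τ/I = 17.59/0.8164 = 21.54 rad/s².

α ≈ 21.5 rad/s²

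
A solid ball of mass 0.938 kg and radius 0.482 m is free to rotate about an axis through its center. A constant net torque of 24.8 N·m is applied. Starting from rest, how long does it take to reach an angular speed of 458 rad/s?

I = (2/5)MR² = (2/5)(0.938)(0.482)² = 0.08717 kg·m².
α = τ/I = 24.8/0.08717 = 284.5 rad/s².
ω = αt ⇒ t = ω/α = 458/284.5 = 1.610 s.

t ≈ 1.61 s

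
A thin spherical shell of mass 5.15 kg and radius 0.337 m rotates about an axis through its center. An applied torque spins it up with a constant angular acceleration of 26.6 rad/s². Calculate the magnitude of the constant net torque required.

τ ≈ 10.4 N·m

I = (2/3)MR² = (2/3)(5.15)(0.337)² = 0.3899 kg·m².
τ = Iα = (0.3899)(26.60) = 10.37 N·m.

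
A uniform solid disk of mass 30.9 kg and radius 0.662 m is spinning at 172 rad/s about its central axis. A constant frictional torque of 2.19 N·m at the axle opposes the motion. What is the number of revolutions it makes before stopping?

≈ 7280 revolutions

I = ½MR² = (1/2)(30.9)(0.662)² = 6.771 kg·m².
The net torque has magnitude 2.19 N·m, opposing ω.
|α| = τ/I = 2.190/6.771 = 0.3234 rad/s² (deceleration).
ω² = ω₀² − 2|α|θ with ω = 0 ⇒ θ = ω₀²/(2|α|) = 45730 rad = 7279 rev.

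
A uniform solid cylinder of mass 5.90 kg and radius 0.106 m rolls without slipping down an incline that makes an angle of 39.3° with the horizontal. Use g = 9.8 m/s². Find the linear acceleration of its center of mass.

Translation along the incline: Mg sinθ − f = Ma.
Rotation about the center: fR = Iα with I = ½MR². No-slip gives a = αR, so f = (I/R²)a = (1/2)M a.
Substituting: Mg sinθ = (1 + 0.5000)Ma, so a = g sinθ/(1 + 0.5000) = (9.8) sin 39.3° / 1.500 = 4.138 m/s².

a ≈ 4.14 m/s²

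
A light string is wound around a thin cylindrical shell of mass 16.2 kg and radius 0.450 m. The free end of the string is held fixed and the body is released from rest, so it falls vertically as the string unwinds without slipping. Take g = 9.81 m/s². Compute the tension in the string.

Translation: Mg − T = Ma. Rotation about the center: TR = Iα with I = MR².
With a = αR: T = (I/R²)a = M a, so Mg = (1 + 1.000)Ma.
a = g/(1 + 1.000) = 9.81/2.000 = 4.905 m/s².
T = 1.000·M·a = (1.000)(16.2)(4.905) = 79.46 N.

T ≈ 79.5 N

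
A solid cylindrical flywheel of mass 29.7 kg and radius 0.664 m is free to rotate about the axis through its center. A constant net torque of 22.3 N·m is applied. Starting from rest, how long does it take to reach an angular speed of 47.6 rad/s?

I = ½MR² = (1/2)(29.7)(0.664)² = 6.547 kg·m².
α = τ/I = 22.3/6.547 = 3.406 rad/s².
ω = αt ⇒ t = ω/α = 47.6/3.406 = 13.98 s.

t ≈ 14.0 s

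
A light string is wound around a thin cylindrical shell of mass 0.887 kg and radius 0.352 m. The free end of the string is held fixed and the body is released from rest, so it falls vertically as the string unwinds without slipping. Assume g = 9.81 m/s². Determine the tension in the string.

T ≈ 4.35 N

Translation: Mg − T = Ma. Rotation about the center: TR = Iα with I = MR².
With a = αR: T = (I/R²)a = M a, so Mg = (1 + 1.000)Ma.
a = g/(1 + 1.000) = 9.81/2.000 = 4.905 m/s².
T = 1.000·M·a = (1.000)(0.887)(4.905) = 4.351 N.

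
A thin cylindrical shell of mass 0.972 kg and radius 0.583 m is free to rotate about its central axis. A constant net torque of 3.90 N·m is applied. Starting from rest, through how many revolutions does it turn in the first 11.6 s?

I = MR² = (0.972)(0.583)² = 0.3304 kg·m².
α = τ/I = 3.90/0.3304 = 11.80 rad/s².
θ = ½αt² = ½(11.80)(11.6)² = 794.2 rad.
Revolutions = θ/(2π) = 126.4.

≈ 126 revolutions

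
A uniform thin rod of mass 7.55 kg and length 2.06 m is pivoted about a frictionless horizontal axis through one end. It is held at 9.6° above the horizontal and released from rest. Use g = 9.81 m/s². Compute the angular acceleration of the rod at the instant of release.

α ≈ 7.04 rad/s²

About the pivot, I = (1/3)ML² = (1/3)(7.55)(2.06)² = 10.68 kg·m².
The weight acts at the center, a distance L/2 = 1.030 m from the pivot; τ = Mg(L/2) cos 9.6° = 75.22 N·m.
α = τ/I = 75.22/10.68 = 7.043 rad/s².
(Equivalently α = (3g/(2L)) cos 9.6° = 7.043 rad/s².)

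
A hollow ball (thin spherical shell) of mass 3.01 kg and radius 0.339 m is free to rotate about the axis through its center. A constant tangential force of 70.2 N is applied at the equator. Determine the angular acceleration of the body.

α ≈ 103 rad/s²

I = (2/3)MR² = (2/3)(3.01)(0.339)² = 0.2306 kg·m².
τ = F R = (70.2)(0.339) = 23.80 N·m.
From τ = Iα: α = 23.80/0.2306 = 103.2 rad/s².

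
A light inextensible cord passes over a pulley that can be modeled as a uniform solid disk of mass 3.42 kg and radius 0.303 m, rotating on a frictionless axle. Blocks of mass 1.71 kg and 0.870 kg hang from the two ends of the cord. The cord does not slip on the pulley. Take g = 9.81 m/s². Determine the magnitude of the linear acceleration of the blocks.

I = ½MR² = (1/2)(3.42)(0.303)² = 0.1570 kg·m².
Heavier block: m₁g − T₁ = m₁a. Lighter block: T₂ − m₂g = m₂a.
Pulley: (T₁ − T₂)R = Iα = I(a/R), so T₁ − T₂ = (I/R²)a = (1/2)M_p a = 1.710·a.
Adding the three: (m₁ − m₂)g = (m₁ + m₂ + 1.710)a, so a = (1.71 − 0.870)(9.81)/(1.71 + 0.870 + 1.710) = 1.921 m/s².

a ≈ 1.92 m/s²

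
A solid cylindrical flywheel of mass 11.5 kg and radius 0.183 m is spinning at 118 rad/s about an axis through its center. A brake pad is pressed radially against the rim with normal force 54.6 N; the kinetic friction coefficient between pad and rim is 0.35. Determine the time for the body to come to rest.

I = ½MR² = (1/2)(11.5)(0.183)² = 0.1926 kg·m².
Friction force f = μN = (0.35)(54.6) = 19.11 N at the rim; torque magnitude τ = fR = 3.497 N·m, opposing ω.
|α| = τ/I = 3.497/0.1926 = 18.16 rad/s² (deceleration).
0 = ω₀ − |α|t ⇒ t = ω₀/|α| = 118/18.16 = 6.497 s.

t ≈ 6.50 s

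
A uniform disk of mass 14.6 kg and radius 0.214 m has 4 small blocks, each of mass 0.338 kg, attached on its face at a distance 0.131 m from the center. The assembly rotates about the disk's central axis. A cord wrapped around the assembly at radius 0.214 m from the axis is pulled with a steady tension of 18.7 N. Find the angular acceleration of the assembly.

α ≈ 11.2 rad/s²

I_disk = ½MR² = ½(14.6)(0.214)² = 0.3343 kg·m².
I_blocks = 4·m·r² = 4(0.338)(0.131)² = 0.02320 kg·m².
Total I = 0.3575 kg·m².
τ = F r = (18.7)(0.214) = 4.002 N·m.
α = τ/I = 4.002/0.3575 = 11.19 rad/s².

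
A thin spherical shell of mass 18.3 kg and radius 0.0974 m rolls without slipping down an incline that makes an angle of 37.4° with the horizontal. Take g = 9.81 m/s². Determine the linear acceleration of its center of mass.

Translation along the incline: Mg sinθ − f = Ma.
Rotation about the center: fR = Iα with I = (2/3)MR². No-slip gives a = αR, so f = (I/R²)a = (2/3)M a.
Substituting: Mg sinθ = (1 + 0.6667)Ma, so a = g sinθ/(1 + 0.6667) = (9.81) sin 37.4° / 1.667 = 3.575 m/s².

a ≈ 3.58 m/s²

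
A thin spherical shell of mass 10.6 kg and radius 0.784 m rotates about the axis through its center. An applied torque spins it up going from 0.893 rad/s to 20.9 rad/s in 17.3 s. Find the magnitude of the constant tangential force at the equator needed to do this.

F ≈ 6.41 N

I = (2/3)MR² = (2/3)(10.6)(0.784)² = 4.344 kg·m².
α = Δω/Δt = (20.9 − 0.893)/17.3 = 1.156 rad/s².
The required torque is τ = Iα = (4.344)(1.156) = 5.023 N·m.
A tangential force at the equator gives τ = FR, so F = τ/R = 5.023/0.784 = 6.407 N.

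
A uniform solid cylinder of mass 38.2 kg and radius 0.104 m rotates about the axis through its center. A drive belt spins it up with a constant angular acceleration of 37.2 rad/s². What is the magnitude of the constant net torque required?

τ ≈ 7.68 N·m

I = ½MR² = (1/2)(38.2)(0.104)² = 0.2066 kg·m².
τ = Iα = (0.2066)(37.20) = 7.685 N·m.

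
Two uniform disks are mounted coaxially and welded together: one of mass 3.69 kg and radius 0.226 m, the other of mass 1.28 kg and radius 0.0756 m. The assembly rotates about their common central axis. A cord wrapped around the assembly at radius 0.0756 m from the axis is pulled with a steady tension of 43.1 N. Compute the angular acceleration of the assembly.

I = ½M₁R₁² + ½M₂R₂² = ½(3.69)(0.226)² + ½(1.28)(0.0756)² = 0.09789 kg·m².
τ = F r = (43.1)(0.0756) = 3.258 N·m.
α = τ/I = 3.258/0.09789 = 33.28 rad/s².

α ≈ 33.3 rad/s²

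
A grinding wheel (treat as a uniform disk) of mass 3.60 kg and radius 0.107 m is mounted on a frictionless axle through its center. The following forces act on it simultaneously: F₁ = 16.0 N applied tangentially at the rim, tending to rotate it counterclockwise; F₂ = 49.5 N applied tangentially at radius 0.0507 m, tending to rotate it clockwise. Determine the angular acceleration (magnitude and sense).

α ≈ 38.7 rad/s², clockwise

I = ½MR² = (1/2)(3.60)(0.107)² = 0.02061 kg·m².
Taking counterclockwise as positive: τ₁ = +(16.0)(0.107) = +1.712 N·m; τ₂ = −(49.5)(0.0507) = −2.510 N·m.
Net torque τ = -0.7977 N·m.
α = τ/I = -0.7977/0.02061 = -38.71 rad/s².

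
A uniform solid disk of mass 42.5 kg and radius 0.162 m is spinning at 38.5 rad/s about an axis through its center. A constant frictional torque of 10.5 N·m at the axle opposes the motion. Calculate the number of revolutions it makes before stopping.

I = ½MR² = (1/2)(42.5)(0.162)² = 0.5577 kg·m².
The net torque has magnitude 10.5 N·m, opposing ω.
|α| = τ/I = 10.50/0.5577 = 18.83 rad/s² (deceleration).
ω² = ω₀² − 2|α|θ with ω = 0 ⇒ θ = ω₀²/(2|α|) = 39.36 rad = 6.265 rev.

≈ 6.26 revolutions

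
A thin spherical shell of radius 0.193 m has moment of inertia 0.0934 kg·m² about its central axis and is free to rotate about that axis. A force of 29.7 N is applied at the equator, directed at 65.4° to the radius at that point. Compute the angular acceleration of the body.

α ≈ 55.8 rad/s²

Only the tangential component produces torque: τ = F R sinθ = (29.7)(0.193) sin 65.4° = 5.212 N·m.
From τ = Iα: α = 5.212/0.09340 = 55.80 rad/s².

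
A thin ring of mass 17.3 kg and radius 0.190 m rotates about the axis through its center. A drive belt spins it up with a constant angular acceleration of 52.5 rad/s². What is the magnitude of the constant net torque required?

τ ≈ 32.8 N·m

I = MR² = (17.3)(0.190)² = 0.6245 kg·m².
τ = Iα = (0.6245)(52.50) = 32.79 N·m.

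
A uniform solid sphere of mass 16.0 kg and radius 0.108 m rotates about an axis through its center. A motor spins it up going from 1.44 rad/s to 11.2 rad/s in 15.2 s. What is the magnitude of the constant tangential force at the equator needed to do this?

F ≈ 0.444 N

I = (2/5)MR² = (2/5)(16.0)(0.108)² = 0.07465 kg·m².
α = Δω/Δt = (11.2 − 1.44)/15.2 = 0.6421 rad/s².
The required torque is τ = Iα = (0.07465)(0.6421) = 0.04793 N·m.
A tangential force at the equator gives τ = FR, so F = τ/R = 0.04793/0.108 = 0.4438 N.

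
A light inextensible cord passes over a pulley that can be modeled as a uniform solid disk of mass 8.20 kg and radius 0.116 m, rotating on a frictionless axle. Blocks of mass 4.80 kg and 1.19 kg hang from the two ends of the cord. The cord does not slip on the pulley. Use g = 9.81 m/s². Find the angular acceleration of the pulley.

I = ½MR² = (1/2)(8.20)(0.116)² = 0.05517 kg·m².
Heavier block: m₁g − T₁ = m₁a. Lighter block: T₂ − m₂g = m₂a.
Pulley: (T₁ − T₂)R = Iα = I(a/R), so T₁ − T₂ = (I/R²)a = (1/2)M_p a = 4.100·a.
Adding the three: (m₁ − m₂)g = (m₁ + m₂ + 4.100)a, so a = (4.80 − 1.19)(9.81)/(4.80 + 1.19 + 4.100) = 3.510 m/s².
α = a/R = 3.510/0.116 = 30.26 rad/s².

α ≈ 30.3 rad/s²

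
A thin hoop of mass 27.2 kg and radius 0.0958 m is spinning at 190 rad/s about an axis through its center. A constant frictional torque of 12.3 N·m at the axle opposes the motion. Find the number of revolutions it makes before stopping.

≈ 58.3 revolutions

I = MR² = (27.2)(0.0958)² = 0.2496 kg·m².
The net torque has magnitude 12.3 N·m, opposing ω.
|α| = τ/I = 12.30/0.2496 = 49.27 rad/s² (deceleration).
ω² = ω₀² − 2|α|θ with ω = 0 ⇒ θ = ω₀²/(2|α|) = 366.3 rad = 58.30 rev.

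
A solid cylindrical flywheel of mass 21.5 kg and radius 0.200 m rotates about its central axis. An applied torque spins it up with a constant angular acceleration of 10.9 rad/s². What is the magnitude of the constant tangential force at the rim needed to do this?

I = ½MR² = (1/2)(21.5)(0.200)² = 0.4300 kg·m².
The required torque is τ = Iα = (0.4300)(10.90) = 4.687 N·m.
A tangential force at the rim gives τ = FR, so F = τ/R = 4.687/0.200 = 23.43 N.

F ≈ 23.4 N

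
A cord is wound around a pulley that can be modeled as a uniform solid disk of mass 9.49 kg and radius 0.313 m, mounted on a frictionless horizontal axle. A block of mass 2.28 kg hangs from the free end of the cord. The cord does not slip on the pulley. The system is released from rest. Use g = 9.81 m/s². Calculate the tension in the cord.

T ≈ 15.1 N

I = ½MR² = (1/2)(9.49)(0.313)² = 0.4649 kg·m².
Block: mg − T = ma. Pulley: TR = Iα. No-slip: a = αR, so T = (I/R²)a = 4.745·a.
Then mg = (m + 4.745)a, so a = (2.28)(9.81)/(2.28 + 4.745) = 3.184 m/s².
T = 4.745·a = 15.11 N.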